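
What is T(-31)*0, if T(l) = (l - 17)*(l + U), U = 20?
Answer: 0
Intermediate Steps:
T(l) = (-17 + l)*(20 + l) (T(l) = (l - 17)*(l + 20) = (-17 + l)*(20 + l))
T(-31)*0 = (-340 + (-31)**2 + 3*(-31))*0 = (-340 + 961 - 93)*0 = 528*0 = 0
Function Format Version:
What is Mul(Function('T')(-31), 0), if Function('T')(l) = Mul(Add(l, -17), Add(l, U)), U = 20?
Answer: 0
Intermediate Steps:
Function('T')(l) = Mul(Add(-17, l), Add(20, l)) (Function('T')(l) = Mul(Add(l, -17), Add(l, 20)) = Mul(Add(-17, l), Add(20, l)))
Mul(Function('T')(-31), 0) = Mul(Add(-340, Pow(-31, 2), Mul(3, -31)), 0) = Mul(Add(-340, 961, -93), 0) = Mul(528, 0) = 0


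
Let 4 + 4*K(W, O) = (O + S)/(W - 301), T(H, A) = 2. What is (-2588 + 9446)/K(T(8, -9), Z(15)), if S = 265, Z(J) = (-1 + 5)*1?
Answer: -8202168/1465 ≈ -5598.8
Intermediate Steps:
Z(J) = 4 (Z(J) = 4*1 = 4)
K(W, O) = -1 + (265 + O)/(4*(-301 + W)) (K(W, O) = -1 + ((O + 265)/(W - 301))/4 = -1 + ((265 + O)/(-301 + W))/4 = -1 + (265 + O)/(4*(-301 + W)))
(-2588 + 9446)/K(T(8, -9), Z(15)) = (-2588 + 9446)/(((1469 + 4 - 4*2)/(4*(-301 + 2)))) = 6858/(((¼)*(1469 + 4 - 8)/(-299))) = 6858/(((¼)*(-1/299)*1465)) = 6858/(-1465/1196) = 6858*(-1196/1465) = -8202168/1465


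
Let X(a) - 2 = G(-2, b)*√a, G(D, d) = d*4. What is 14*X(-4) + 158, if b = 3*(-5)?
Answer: 186 - 1680*I ≈ 186.0 - 1680.0*I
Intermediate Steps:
b = -15
G(D, d) = 4*d
X(a) = 2 - 60*√a (X(a) = 2 + (4*(-15))*√a = 2 - 60*√a)
14*X(-4) + 158 = 14*(2 - 120*I) + 158 = (28 - 1680*I) + 158 = 186 - 1680*I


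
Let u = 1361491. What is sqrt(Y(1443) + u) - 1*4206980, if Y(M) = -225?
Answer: -4206980 + sqrt(1361266) ≈ -4.2058e+6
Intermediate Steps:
sqrt(Y(1443) + u) - 1*4206980 = sqrt(-225 + 1361491) - 1*4206980 = sqrt(1361266) - 4206980 = -4206980 + sqrt(1361266)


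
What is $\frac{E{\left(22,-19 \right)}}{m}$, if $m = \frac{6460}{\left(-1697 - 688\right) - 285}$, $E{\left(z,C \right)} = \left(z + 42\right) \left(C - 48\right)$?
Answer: $\frac{572448}{323} \approx 1772.3$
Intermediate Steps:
$E{\left(z,C \right)} = \left(-48 + C\right) \left(42 + z\right)$ ($E{\left(z,C \right)} = \left(42 + z\right) \left(-48 + C\right) = \left(-48 + C\right) \left(42 + z\right)$)
$m = - \frac{646}{267}$ ($m = \frac{6460}{-2385 - 285} = \frac{6460}{-2670} = 6460 \left(- \frac{1}{2670}\right) = - \frac{646}{267} \approx -2.4195$)
$\frac{E{\left(22,-19 \right)}}{m} = \frac{-2016 - 1056 + 42 \left(-19\right) - 418}{- \frac{646}{267}} = \left(-2016 - 1056 - 798 - 418\right) \left(- \frac{267}{646}\right) = \left(-4288\right) \left(- \frac{267}{646}\right) = \frac{572448}{323}$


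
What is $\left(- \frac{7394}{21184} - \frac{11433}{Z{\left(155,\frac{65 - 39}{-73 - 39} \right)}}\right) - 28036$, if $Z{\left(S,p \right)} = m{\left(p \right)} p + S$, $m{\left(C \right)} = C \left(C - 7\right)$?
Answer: $- \frac{8084362515378291}{287594354720} \approx -28110.0$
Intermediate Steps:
$m{\left(C \right)} = C \left(-7 + C\right)$
$Z{\left(S,p \right)} = S + p^{2} \left(-7 + p\right)$ ($Z{\left(S,p \right)} = p \left(-7 + p\right) p + S = p^{2} \left(-7 + p\right) + S = S + p^{2} \left(-7 + p\right)$)
$\left(- \frac{7394}{21184} - \frac{11433}{Z{\left(155,\frac{65 - 39}{-73 - 39} \right)}}\right) - 28036 = \left(- \frac{7394}{21184} - \frac{11433}{155 + \left(\frac{65 - 39}{-73 - 39}\right)^{2} \left(-7 + \frac{65 - 39}{-73 - 39}\right)}\right) - 28036 = \left(\left(-7394\right) \frac{1}{21184} - \frac{11433}{155 + \left(\frac{26}{-112}\right)^{2} \left(-7 + \frac{26}{-112}\right)}\right) - 28036 = \left(- \frac{3697}{10592} - \frac{11433}{155 + \left(26 \left(- \frac{1}{112}\right)\right)^{2} \left(-7 + 26 \left(- \frac{1}{112}\right)\right)}\right) - 28036 = \left(- \frac{3697}{10592} - \frac{11433}{155 + \left(- \frac{13}{56}\right)^{2} \left(-7 - \frac{13}{56}\right)}\right) - 28036 = \left(- \frac{3697}{10592} - \frac{11433}{155 + \frac{169}{3136} \left(- \frac{405}{56}\right)}\right) - 28036 = \left(- \frac{3697}{10592} - \frac{11433}{155 - \frac{68445}{175616}}\right) - 28036 = \left(- \frac{3697}{10592} - \frac{11433}{\frac{27152035}{175616}}\right) - 28036 = \left(- \frac{3697}{10592} - \frac{2007817728}{27152035}\right) - 28036 = - \frac{21367186448371}{287594354720} - 28036 = - \frac{8084362515378291}{287594354720}$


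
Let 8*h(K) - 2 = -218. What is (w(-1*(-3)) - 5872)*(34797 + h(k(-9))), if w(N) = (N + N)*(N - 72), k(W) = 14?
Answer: -218564220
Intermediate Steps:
h(K) = -27 (h(K) = ¼ + (⅛)*(-218) = ¼ - 109/4 = -27)
w(N) = 2*N*(-72 + N) (w(N) = (2*N)*(-72 + N) = 2*N*(-72 + N))
(w(-1*(-3)) - 5872)*(34797 + h(k(-9))) = (2*(-1*(-3))*(-72 - 1*(-3)) - 5872)*(34797 - 27) = (2*3*(-72 + 3) - 5872)*34770 = (2*3*(-69) - 5872)*34770 = (-414 - 5872)*34770 = -6286*34770 = -218564220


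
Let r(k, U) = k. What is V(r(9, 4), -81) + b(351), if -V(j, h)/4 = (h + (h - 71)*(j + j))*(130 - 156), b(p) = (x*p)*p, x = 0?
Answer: -292968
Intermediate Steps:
b(p) = 0 (b(p) = (0*p)*p = 0*p = 0)
V(j, h) = 104*h + 208*j*(-71 + h) (V(j, h) = -4*(h + (h - 71)*(j + j))*(130 - 156) = -4*(h + (-71 + h)*(2*j))*(-26) = -4*(h + 2*j*(-71 + h))*(-26) = -4*(-26*h - 52*j*(-71 + h)) = 104*h + 208*j*(-71 + h))
V(r(9, 4), -81) + b(351) = (-14768*9 + 104*(-81) + 208*(-81)*9) + 0 = (-132912 - 8424 - 151632) + 0 = -292968 + 0 = -292968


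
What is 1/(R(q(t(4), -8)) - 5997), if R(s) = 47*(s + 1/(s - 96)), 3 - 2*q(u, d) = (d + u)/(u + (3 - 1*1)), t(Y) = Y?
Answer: -3390/20039417 ≈ -0.00016917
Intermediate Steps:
q(u, d) = 3/2 - (d + u)/(2*(2 + u)) (q(u, d) = 3/2 - (d + u)/(2*(u + (3 - 1*1))) = 3/2 - (d + u)/(2*(u + (3 - 1))) = 3/2 - (d + u)/(2*(u + 2)) = 3/2 - (d + u)/(2*(2 + u)))
R(s) = 47*s + 47/(-96 + s) (R(s) = 47*(s + 1/(-96 + s)) = 47*s + 47/(-96 + s))
1/(R(q(t(4), -8)) - 5997) = 1/(47*(1 + ((3 + 4 - 1/2*(-8))/(2 + 4))**2 - 96*(3 + 4 - 1/2*(-8))/(2 + 4))/(-96 + (3 + 4 - 1/2*(-8))/(2 + 4)) - 5997) = 1/(47*(1 + ((3 + 4 + 4)/6)**2 - 96*(3 + 4 + 4)/6)/(-96 + (3 + 4 + 4)/6) - 5997) = 1/(47*(1 + ((1/6)*11)**2 - 16*11)/(-96 + (1/6)*11) - 5997) = 1/(47*(1 + (11/6)**2 - 96*11/6)/(-96 + 11/6) - 5997) = 1/(47*(1 + 121/36 - 176)/(-565/6) - 5997) = 1/(47*(-6/565)*(-6179/36) - 5997) = 1/(290413/3390 - 5997) = 1/(-20039417/3390) = -3390/20039417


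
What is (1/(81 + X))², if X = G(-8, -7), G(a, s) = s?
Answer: 1/5476 ≈ 0.00018262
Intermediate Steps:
X = -7
(1/(81 + X))² = (1/(81 - 7))² = (1/74)² = 1/5476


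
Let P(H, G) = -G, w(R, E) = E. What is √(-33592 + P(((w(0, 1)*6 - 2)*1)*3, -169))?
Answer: I*√33423 ≈ 182.82*I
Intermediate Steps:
√(-33592 + P(((w(0, 1)*6 - 2)*1)*3, -169)) = √(-33592 - 1*(-169)) = √(-33592 + 169) = √(-33423) = I*√33423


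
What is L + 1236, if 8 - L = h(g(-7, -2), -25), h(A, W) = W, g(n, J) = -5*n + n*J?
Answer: 1269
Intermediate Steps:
g(n, J) = -5*n + J*n
L = 33 (L = 8 - 1*(-25) = 8 + 25 = 33)
L + 1236 = 33 + 1236 = 1269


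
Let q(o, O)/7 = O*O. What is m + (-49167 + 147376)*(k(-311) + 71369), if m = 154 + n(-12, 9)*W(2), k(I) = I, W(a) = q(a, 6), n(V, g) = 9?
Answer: 6978537544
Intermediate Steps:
q(o, O) = 7*O**2 (q(o, O) = 7*(O*O) = 7*O**2)
W(a) = 252 (W(a) = 7*6**2 = 7*36 = 252)
m = 2422 (m = 154 + 9*252 = 154 + 2268 = 2422)
m + (-49167 + 147376)*(k(-311) + 71369) = 2422 + (-49167 + 147376)*(-311 + 71369) = 2422 + 98209*71058 = 2422 + 6978535122 = 6978537544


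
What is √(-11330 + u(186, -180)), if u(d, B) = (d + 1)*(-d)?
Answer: 4*I*√2882 ≈ 214.74*I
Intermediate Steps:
u(d, B) = -d*(1 + d) (u(d, B) = (1 + d)*(-d) = -d*(1 + d))
√(-11330 + u(186, -180)) = √(-11330 - 1*186*(1 + 186)) = √(-11330 - 1*186*187) = √(-11330 - 34782) = √(-46112) = 4*I*√2882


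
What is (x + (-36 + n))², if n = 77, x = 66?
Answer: 11449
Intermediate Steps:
(x + (-36 + n))² = (66 + (-36 + 77))² = (66 + 41)² = 107² = 11449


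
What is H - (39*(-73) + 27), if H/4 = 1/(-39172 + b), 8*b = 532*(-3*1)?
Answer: 222055252/78743 ≈ 2820.0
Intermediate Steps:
b = -399/2 (b = (532*(-3*1))/8 = (532*(-3))/8 = (⅛)*(-1596) = -399/2 ≈ -199.50)
H = -8/78743 (H = 4/(-39172 - 399/2) = 4/(-78743/2) = 4*(-2/78743) = -8/78743 ≈ -0.00010160)
H - (39*(-73) + 27) = -8/78743 - (39*(-73) + 27) = -8/78743 - (-2847 + 27) = -8/78743 - 1*(-2820) = -8/78743 + 2820 = 222055252/78743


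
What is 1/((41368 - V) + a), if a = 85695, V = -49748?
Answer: 1/176811 ≈ 5.6558e-6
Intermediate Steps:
1/((41368 - V) + a) = 1/((41368 - 1*(-49748)) + 85695) = 1/((41368 + 49748) + 85695) = 1/(91116 + 85695) = 1/176811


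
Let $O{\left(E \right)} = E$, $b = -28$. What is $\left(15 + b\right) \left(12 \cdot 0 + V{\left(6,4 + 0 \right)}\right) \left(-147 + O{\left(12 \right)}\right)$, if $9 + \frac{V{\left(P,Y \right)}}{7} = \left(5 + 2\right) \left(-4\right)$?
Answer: $-454545$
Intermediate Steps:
$V{\left(P,Y \right)} = -259$ ($V{\left(P,Y \right)} = -63 + 7 \left(5 + 2\right) \left(-4\right) = -63 + 7 \cdot 7 \left(-4\right) = -63 + 7 \left(-28\right) = -63 - 196 = -259$)
$\left(15 + b\right) \left(12 \cdot 0 + V{\left(6,4 + 0 \right)}\right) \left(-147 + O{\left(12 \right)}\right) = \left(15 - 28\right) \left(12 \cdot 0 - 259\right) \left(-147 + 12\right) = - 13 \left(0 - 259\right) \left(-135\right) = \left(-13\right) \left(-259\right) \left(-135\right) = 3367 \left(-135\right) = -454545$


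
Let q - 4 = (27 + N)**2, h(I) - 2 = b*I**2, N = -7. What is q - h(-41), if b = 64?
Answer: -107182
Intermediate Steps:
h(I) = 2 + 64*I**2
q = 404 (q = 4 + (27 - 7)**2 = 4 + 20**2 = 4 + 400 = 404)
q - h(-41) = 404 - (2 + 64*(-41)**2) = 404 - (2 + 64*1681) = 404 - (2 + 107584) = 404 - 1*107586 = 404 - 107586 = -107182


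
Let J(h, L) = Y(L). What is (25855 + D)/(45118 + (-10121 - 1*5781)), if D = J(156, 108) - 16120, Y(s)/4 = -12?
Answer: 9687/29216 ≈ 0.33156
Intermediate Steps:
Y(s) = -48 (Y(s) = 4*(-12) = -48)
J(h, L) = -48
D = -16168 (D = -48 - 16120 = -16168)
(25855 + D)/(45118 + (-10121 - 1*5781)) = (25855 - 16168)/(45118 + (-10121 - 1*5781)) = 9687/(45118 + (-10121 - 5781)) = 9687/(45118 - 15902) = 9687/29216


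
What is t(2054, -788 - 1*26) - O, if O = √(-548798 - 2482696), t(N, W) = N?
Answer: 2054 - I*√3031494 ≈ 2054.0 - 1741.1*I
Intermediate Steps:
O = I*√3031494 (O = √(-3031494) = I*√3031494 ≈ 1741.1*I)
t(2054, -788 - 1*26) - O = 2054 - I*√3031494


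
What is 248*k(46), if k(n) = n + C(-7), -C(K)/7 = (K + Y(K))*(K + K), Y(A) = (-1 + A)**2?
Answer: 1396736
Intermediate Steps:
C(K) = -14*K*(K + (-1 + K)**2) (C(K) = -7*(K + (-1 + K)**2)*(K + K) = -7*(K + (-1 + K)**2)*2*K = -14*K*(K + (-1 + K)**2))
k(n) = 5586 + n (k(n) = n + 14*(-7)*(-1 - 7 - 1*(-7)**2) = n + 14*(-7)*(-1 - 7 - 1*49) = n + 14*(-7)*(-1 - 7 - 49) = n + 14*(-7)*(-57) = n + 5586 = 5586 + n)
248*k(46) = 248*(5586 + 46) = 248*5632 = 1396736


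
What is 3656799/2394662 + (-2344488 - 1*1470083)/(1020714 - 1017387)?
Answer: -9122442049729/7967040474 ≈ -1145.0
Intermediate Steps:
3656799/2394662 + (-2344488 - 1*1470083)/(1020714 - 1017387) = 3656799*(1/2394662) + (-2344488 - 1470083)/3327 = 3656799/2394662 - 3814571*1/3327 = 3656799/2394662 - 3814571/3327 = -9122442049729/7967040474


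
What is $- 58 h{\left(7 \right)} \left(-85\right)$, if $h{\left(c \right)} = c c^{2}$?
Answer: $1690990$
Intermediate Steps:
$h{\left(c \right)} = c^{3}$
$- 58 h{\left(7 \right)} \left(-85\right) = - 58 \cdot 7^{3} \left(-85\right) = \left(-58\right) 343 \left(-85\right) = \left(-19894\right) \left(-85\right) = 1690990$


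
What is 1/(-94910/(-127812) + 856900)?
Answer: 63906/54761098855 ≈ 1.1670e-6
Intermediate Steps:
1/(-94910/(-127812) + 856900) = 1/(-94910*(-1/127812) + 856900) = 1/(47455/63906 + 856900) = 1/(54761098855/63906) = 63906/54761098855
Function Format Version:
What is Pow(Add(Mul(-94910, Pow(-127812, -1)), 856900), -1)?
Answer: Rational(63906, 54761098855) ≈ 1.1670e-6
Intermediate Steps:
Pow(Add(Mul(-94910, Pow(-127812, -1)), 856900), -1) = Pow(Add(Mul(-94910, Rational(-1, 127812)), 856900), -1) = Pow(Add(Rational(47455, 63906), 856900), -1) = Pow(Rational(54761098855, 63906), -1) = Rational(63906, 54761098855)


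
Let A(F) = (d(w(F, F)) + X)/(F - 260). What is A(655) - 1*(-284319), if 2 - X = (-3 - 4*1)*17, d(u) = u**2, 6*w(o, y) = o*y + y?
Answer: 47166980734/3555 ≈ 1.3268e+7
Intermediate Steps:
w(o, y) = y/6 + o*y/6 (w(o, y) = (o*y + y)/6 = (y + o*y)/6 = y/6 + o*y/6)
X = 121 (X = 2 - (-3 - 4*1)*17 = 2 - (-3 - 4)*17 = 2 - (-7)*17 = 2 - 1*(-119) = 2 + 119 = 121)
A(F) = (121 + F**2*(1 + F)**2/36)/(-260 + F) (A(F) = ((F*(1 + F)/6)**2 + 121)/(F - 260) = (F**2*(1 + F)**2/36 + 121)/(-260 + F) = (121 + F**2*(1 + F)**2/36)/(-260 + F))
A(655) - 1*(-284319) = (4356 + 655**2*(1 + 655)**2)/(36*(-260 + 655)) - 1*(-284319) = (1/36)*(4356 + 429025*656**2)/395 + 284319 = (1/36)*(1/395)*(4356 + 429025*430336) + 284319 = (1/36)*(1/395)*(4356 + 184624902400) + 284319 = (1/36)*(1/395)*184624906756 + 284319 = 46156226689/3555 + 284319 = 47166980734/3555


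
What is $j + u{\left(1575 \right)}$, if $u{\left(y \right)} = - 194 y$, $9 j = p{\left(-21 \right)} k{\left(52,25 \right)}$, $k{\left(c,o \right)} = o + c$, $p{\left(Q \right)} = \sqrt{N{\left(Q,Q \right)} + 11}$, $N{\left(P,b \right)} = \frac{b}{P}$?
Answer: $-305550 + \frac{154 \sqrt{3}}{9} \approx -3.0552 \cdot 10^{5}$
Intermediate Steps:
$p{\left(Q \right)} = 2 \sqrt{3}$ ($p{\left(Q \right)} = \sqrt{\frac{Q}{Q} + 11} = \sqrt{1 + 11} = \sqrt{12} = 2 \sqrt{3}$)
$k{\left(c,o \right)} = c + o$
$j = \frac{154 \sqrt{3}}{9}$ ($j = \frac{2 \sqrt{3} \left(52 + 25\right)}{9} = \frac{2 \sqrt{3} \cdot 77}{9} = \frac{154 \sqrt{3}}{9} \approx 29.637$)
$j + u{\left(1575 \right)} = \frac{154 \sqrt{3}}{9} - 305550 = -305550 + \frac{154 \sqrt{3}}{9}$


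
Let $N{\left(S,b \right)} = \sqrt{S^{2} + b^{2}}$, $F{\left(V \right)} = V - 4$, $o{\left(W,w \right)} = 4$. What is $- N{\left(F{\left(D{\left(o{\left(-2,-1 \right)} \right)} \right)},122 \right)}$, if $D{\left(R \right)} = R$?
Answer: $-122$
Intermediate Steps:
$F{\left(V \right)} = -4 + V$ ($F{\left(V \right)} = V - 4 = -4 + V$)
$- N{\left(F{\left(D{\left(o{\left(-2,-1 \right)} \right)} \right)},122 \right)} = - \sqrt{\left(-4 + 4\right)^{2} + 122^{2}} = - \sqrt{0^{2} + 14884} = - \sqrt{0 + 14884} = - \sqrt{14884} = \left(-1\right) 122 = -122$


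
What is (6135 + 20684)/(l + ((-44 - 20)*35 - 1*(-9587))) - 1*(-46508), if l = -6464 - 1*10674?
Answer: 455333009/9791 ≈ 46505.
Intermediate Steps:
l = -17138 (l = -6464 - 10674 = -17138)
(6135 + 20684)/(l + ((-44 - 20)*35 - 1*(-9587))) - 1*(-46508) = (6135 + 20684)/(-17138 + ((-44 - 20)*35 - 1*(-9587))) - 1*(-46508) = 26819/(-17138 + (-64*35 + 9587)) + 46508 = 26819/(-17138 + (-2240 + 9587)) + 46508 = 26819/(-17138 + 7347) + 46508 = 26819/(-9791) + 46508 = 26819*(-1/9791) + 46508 = -26819/9791 + 46508 = 455333009/9791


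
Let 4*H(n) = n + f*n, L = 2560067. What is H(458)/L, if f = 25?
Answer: 2977/2560067 ≈ 0.0011629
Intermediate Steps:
H(n) = 13*n/2 (H(n) = (n + 25*n)/4 = (26*n)/4 = 13*n/2)
H(458)/L = ((13/2)*458)/2560067 = 2977*(1/2560067) = 2977/2560067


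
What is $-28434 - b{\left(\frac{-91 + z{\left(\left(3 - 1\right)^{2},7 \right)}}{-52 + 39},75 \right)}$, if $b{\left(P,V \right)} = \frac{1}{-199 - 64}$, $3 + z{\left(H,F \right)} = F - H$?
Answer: $- \frac{7478141}{263} \approx -28434.0$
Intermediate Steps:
$z{\left(H,F \right)} = -3 + F - H$ ($z{\left(H,F \right)} = -3 + \left(F - H\right) = -3 + F - H$)
$b{\left(P,V \right)} = - \frac{1}{263}$ ($b{\left(P,V \right)} = \frac{1}{-263} = - \frac{1}{263}$)
$-28434 - b{\left(\frac{-91 + z{\left(\left(3 - 1\right)^{2},7 \right)}}{-52 + 39},75 \right)} = -28434 - - \frac{1}{263} = -28434 + \frac{1}{263} = - \frac{7478141}{263}$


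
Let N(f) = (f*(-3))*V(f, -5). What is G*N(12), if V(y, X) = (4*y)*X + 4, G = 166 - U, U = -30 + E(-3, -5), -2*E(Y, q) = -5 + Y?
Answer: 1631232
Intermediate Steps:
E(Y, q) = 5/2 - Y/2 (E(Y, q) = -(-5 + Y)/2 = 5/2 - Y/2)
U = -26 (U = -30 + (5/2 - 1/2*(-3)) = -30 + (5/2 + 3/2) = -30 + 4 = -26)
G = 192 (G = 166 - 1*(-26) = 166 + 26 = 192)
V(y, X) = 4 + 4*X*y (V(y, X) = 4*X*y + 4 = 4 + 4*X*y)
N(f) = -3*f*(4 - 20*f) (N(f) = (f*(-3))*(4 + 4*(-5)*f) = (-3*f)*(4 - 20*f) = -3*f*(4 - 20*f))
G*N(12) = 192*(12*12*(-1 + 5*12)) = 192*(12*12*(-1 + 60)) = 192*(12*12*59) = 192*8496 = 1631232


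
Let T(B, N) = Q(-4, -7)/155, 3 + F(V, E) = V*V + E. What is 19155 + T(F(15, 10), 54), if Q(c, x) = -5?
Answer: 593804/31 ≈ 19155.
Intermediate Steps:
F(V, E) = -3 + E + V² (F(V, E) = -3 + (V*V + E) = -3 + (V² + E) = -3 + (E + V²) = -3 + E + V²)
T(B, N) = -1/31 (T(B, N) = -5/155 = -5*1/155 = -1/31)
19155 + T(F(15, 10), 54) = 19155 - 1/31 = 593804/31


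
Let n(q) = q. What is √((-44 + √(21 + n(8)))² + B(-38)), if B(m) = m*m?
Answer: √(3409 - 88*√29) ≈ 54.177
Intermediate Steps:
B(m) = m²
√((-44 + √(21 + n(8)))² + B(-38)) = √((-44 + √(21 + 8))² + (-38)²) = √((-44 + √29)² + 1444) = √(1444 + (-44 + √29)²)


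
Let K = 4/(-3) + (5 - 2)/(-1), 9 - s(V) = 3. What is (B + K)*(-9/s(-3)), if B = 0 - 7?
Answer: 17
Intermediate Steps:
s(V) = 6 (s(V) = 9 - 1*3 = 9 - 3 = 6)
B = -7
K = -13/3 (K = 4*(-1/3) + 3*(-1) = -4/3 - 3 = -13/3 ≈ -4.3333)
(B + K)*(-9/s(-3)) = (-7 - 13/3)*(-9/6) = -(-102)/6 = -34/3*(-3/2) = 17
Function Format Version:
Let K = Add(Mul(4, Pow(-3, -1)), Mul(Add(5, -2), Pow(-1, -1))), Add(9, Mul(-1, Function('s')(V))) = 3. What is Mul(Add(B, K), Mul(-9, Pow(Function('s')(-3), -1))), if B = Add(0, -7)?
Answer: 17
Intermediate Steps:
Function('s')(V) = 6 (Function('s')(V) = Add(9, Mul(-1, 3)) = Add(9, -3) = 6)
B = -7
K = Rational(-13, 3) (K = Add(Mul(4, Rational(-1, 3)), Mul(3, -1)) = Add(Rational(-4, 3), -3) = Rational(-13, 3) ≈ -4.3333)
Mul(Add(B, K), Mul(-9, Pow(Function('s')(-3), -1))) = Mul(Add(-7, Rational(-13, 3)), Mul(-9, Pow(6, -1))) = Mul(Rational(-34, 3), Mul(-9, Rational(1, 6))) = Mul(Rational(-34, 3), Rational(-3, 2)) = 17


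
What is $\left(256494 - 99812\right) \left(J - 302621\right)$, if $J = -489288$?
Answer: $-124077885938$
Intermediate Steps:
$\left(256494 - 99812\right) \left(J - 302621\right) = \left(256494 - 99812\right) \left(-489288 - 302621\right) = 156682 \left(-791909\right) = -124077885938$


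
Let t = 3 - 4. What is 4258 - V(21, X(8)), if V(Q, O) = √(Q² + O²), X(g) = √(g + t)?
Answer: 4258 - 8*√7 ≈ 4236.8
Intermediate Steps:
t = -1
X(g) = √(-1 + g) (X(g) = √(g - 1) = √(-1 + g))
V(Q, O) = √(O² + Q²)
4258 - V(21, X(8)) = 4258 - √((√(-1 + 8))² + 21²) = 4258 - √((√7)² + 441) = 4258 - √(7 + 441) = 4258 - √448 = 4258 - 8*√7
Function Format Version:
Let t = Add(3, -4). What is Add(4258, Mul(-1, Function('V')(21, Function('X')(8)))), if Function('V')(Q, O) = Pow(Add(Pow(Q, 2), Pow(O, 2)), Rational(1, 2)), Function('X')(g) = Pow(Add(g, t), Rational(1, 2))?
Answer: Add(4258, Mul(-8, Pow(7, Rational(1, 2)))) ≈ 4236.8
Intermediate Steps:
t = -1
Function('X')(g) = Pow(Add(-1, g), Rational(1, 2)) (Function('X')(g) = Pow(Add(g, -1), Rational(1, 2)) = Pow(Add(-1, g), Rational(1, 2)))
Function('V')(Q, O) = Pow(Add(Pow(O, 2), Pow(Q, 2)), Rational(1, 2))
Add(4258, Mul(-1, Function('V')(21, Function('X')(8)))) = Add(4258, Mul(-1, Pow(Add(Pow(Pow(Add(-1, 8), Rational(1, 2)), 2), Pow(21, 2)), Rational(1, 2)))) = Add(4258, Mul(-1, Pow(Add(Pow(Pow(7, Rational(1, 2)), 2), 441), Rational(1, 2)))) = Add(4258, Mul(-1, Pow(Add(7, 441), Rational(1, 2)))) = Add(4258, Mul(-1, Pow(448, Rational(1, 2)))) = Add(4258, Mul(-1, Mul(8, Pow(7, Rational(1, 2))))) = Add(4258, Mul(-8, Pow(7, Rational(1, 2))))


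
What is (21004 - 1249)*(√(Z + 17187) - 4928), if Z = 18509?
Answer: -97352640 + 79020*√2231 ≈ -9.3620e+7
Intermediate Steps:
(21004 - 1249)*(√(Z + 17187) - 4928) = (21004 - 1249)*(√(18509 + 17187) - 4928) = 19755*(√35696 - 4928) = 19755*(4*√2231 - 4928) = 19755*(-4928 + 4*√2231) = -97352640 + 79020*√2231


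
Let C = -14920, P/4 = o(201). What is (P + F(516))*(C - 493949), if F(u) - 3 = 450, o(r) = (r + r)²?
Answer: -329171581161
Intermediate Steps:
o(r) = 4*r² (o(r) = (2*r)² = 4*r²)
P = 646416 (P = 4*(4*201²) = 4*(4*40401) = 4*161604 = 646416)
F(u) = 453 (F(u) = 3 + 450 = 453)
(P + F(516))*(C - 493949) = (646416 + 453)*(-14920 - 493949) = 646869*(-508869) = -329171581161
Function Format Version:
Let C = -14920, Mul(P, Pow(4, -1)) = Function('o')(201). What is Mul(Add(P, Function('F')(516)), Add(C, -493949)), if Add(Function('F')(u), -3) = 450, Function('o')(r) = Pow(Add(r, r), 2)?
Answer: -329171581161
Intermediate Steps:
Function('o')(r) = Mul(4, Pow(r, 2)) (Function('o')(r) = Pow(Mul(2, r), 2) = Mul(4, Pow(r, 2)))
P = 646416 (P = Mul(4, Mul(4, Pow(201, 2))) = Mul(4, Mul(4, 40401)) = Mul(4, 161604) = 646416)
Function('F')(u) = 453 (Function('F')(u) = Add(3, 450) = 453)
Mul(Add(P, Function('F')(516)), Add(C, -493949)) = Mul(Add(646416, 453), Add(-14920, -493949)) = Mul(646869, -508869) = -329171581161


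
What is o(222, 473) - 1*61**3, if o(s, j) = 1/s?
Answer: -50389781/222 ≈ -2.2698e+5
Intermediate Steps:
o(222, 473) - 1*61**3 = 1/222 - 1*61**3 = 1/222 - 1*226981 = 1/222 - 226981 = -50389781/222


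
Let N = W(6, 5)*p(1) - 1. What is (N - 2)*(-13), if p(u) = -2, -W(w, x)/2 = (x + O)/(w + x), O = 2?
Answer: 65/11 ≈ 5.9091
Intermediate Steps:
W(w, x) = -2*(2 + x)/(w + x) (W(w, x) = -2*(x + 2)/(w + x) = -2*(2 + x)/(w + x))
N = 17/11 (N = (2*(-2 - 1*5)/(6 + 5))*(-2) - 1 = (2*(-2 - 5)/11)*(-2) - 1 = (2*(1/11)*(-7))*(-2) - 1 = -14/11*(-2) - 1 = 28/11 - 1 = 17/11 ≈ 1.5455)
(N - 2)*(-13) = (17/11 - 2)*(-13) = -5/11*(-13) = 65/11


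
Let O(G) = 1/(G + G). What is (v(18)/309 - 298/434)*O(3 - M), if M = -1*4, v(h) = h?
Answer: -14045/312914 ≈ -0.044885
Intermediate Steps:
M = -4
O(G) = 1/(2*G)
(v(18)/309 - 298/434)*O(3 - M) = (18/309 - 298/434)*(1/(2*(3 - 1*(-4)))) = (18*(1/309) - 298*1/434)*(1/(2*(3 + 4))) = (6/103 - 149/217)*((1/2)/7) = -14045/(44702*7) = -14045/22351*1/14 = -14045/312914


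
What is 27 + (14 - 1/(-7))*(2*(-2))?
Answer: -207/7 ≈ -29.571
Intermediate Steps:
27 + (14 - 1/(-7))*(2*(-2)) = 27 + (14 - (-1)/7)*(-4) = 27 + (14 - 1*(-1/7))*(-4) = 27 + (14 + 1/7)*(-4) = 27 + (99/7)*(-4) = 27 - 396/7 = -207/7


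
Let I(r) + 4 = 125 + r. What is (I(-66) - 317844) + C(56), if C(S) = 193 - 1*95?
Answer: -317691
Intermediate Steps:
C(S) = 98 (C(S) = 193 - 95 = 98)
I(r) = 121 + r (I(r) = -4 + (125 + r) = 121 + r)
(I(-66) - 317844) + C(56) = ((121 - 66) - 317844) + 98 = (55 - 317844) + 98 = -317789 + 98 = -317691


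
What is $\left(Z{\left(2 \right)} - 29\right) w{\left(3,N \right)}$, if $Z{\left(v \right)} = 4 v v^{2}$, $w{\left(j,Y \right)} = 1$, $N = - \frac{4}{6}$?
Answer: $3$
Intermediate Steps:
$N = - \frac{2}{3}$ ($N = \left(-4\right) \frac{1}{6} = - \frac{2}{3} \approx -0.66667$)
$Z{\left(v \right)} = 4 v^{3}$
$\left(Z{\left(2 \right)} - 29\right) w{\left(3,N \right)} = \left(4 \cdot 2^{3} - 29\right) 1 = \left(4 \cdot 8 - 29\right) 1 = \left(32 - 29\right) 1 = 3 \cdot 1 = 3$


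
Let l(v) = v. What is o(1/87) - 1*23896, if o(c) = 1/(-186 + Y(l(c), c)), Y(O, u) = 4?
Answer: -4349073/182 ≈ -23896.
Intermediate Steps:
o(c) = -1/182 (o(c) = 1/(-186 + 4) = 1/(-182) = -1/182)
o(1/87) - 1*23896 = -1/182 - 1*23896 = -1/182 - 23896 = -4349073/182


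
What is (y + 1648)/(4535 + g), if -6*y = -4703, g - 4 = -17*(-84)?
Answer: 14591/35802 ≈ 0.40755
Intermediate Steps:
g = 1432 (g = 4 - 17*(-84) = 4 + 1428 = 1432)
y = 4703/6 (y = -1/6*(-4703) = 4703/6 ≈ 783.83)
(y + 1648)/(4535 + g) = (4703/6 + 1648)/(4535 + 1432) = (14591/6)/5967 = (14591/6)*(1/5967) = 14591/35802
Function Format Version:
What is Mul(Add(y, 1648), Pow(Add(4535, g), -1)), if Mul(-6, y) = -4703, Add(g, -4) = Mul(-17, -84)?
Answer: Rational(14591, 35802) ≈ 0.40755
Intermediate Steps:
g = 1432 (g = Add(4, Mul(-17, -84)) = Add(4, 1428) = 1432)
y = Rational(4703, 6) (y = Mul(Rational(-1, 6), -4703) = Rational(4703, 6) ≈ 783.83)
Mul(Add(y, 1648), Pow(Add(4535, g), -1)) = Mul(Add(Rational(4703, 6), 1648), Pow(Add(4535, 1432), -1)) = Mul(Rational(14591, 6), Pow(5967, -1)) = Mul(Rational(14591, 6), Rational(1, 5967)) = Rational(14591, 35802)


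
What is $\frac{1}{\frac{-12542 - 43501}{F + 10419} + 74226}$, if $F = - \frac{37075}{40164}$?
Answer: $\frac{418431641}{31056256073814} \approx 1.3473 \cdot 10^{-5}$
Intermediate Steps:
$F = - \frac{37075}{40164}$ ($F = \left(-37075\right) \frac{1}{40164} = - \frac{37075}{40164} \approx -0.92309$)
$\frac{1}{\frac{-12542 - 43501}{F + 10419} + 74226} = \frac{1}{\frac{-12542 - 43501}{- \frac{37075}{40164} + 10419} + 74226} = \frac{1}{- \frac{56043}{\frac{418431641}{40164}} + 74226} = \frac{1}{\left(-56043\right) \frac{40164}{418431641} + 74226} = \frac{1}{- \frac{2250911052}{418431641} + 74226} = \frac{1}{\frac{31056256073814}{418431641}} = \frac{418431641}{31056256073814}$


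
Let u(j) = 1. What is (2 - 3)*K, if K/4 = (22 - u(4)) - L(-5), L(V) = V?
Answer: -104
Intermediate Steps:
K = 104 (K = 4*((22 - 1*1) - 1*(-5)) = 4*((22 - 1) + 5) = 4*(21 + 5) = 4*26 = 104)
(2 - 3)*K = (2 - 3)*104 = -1*104 = -104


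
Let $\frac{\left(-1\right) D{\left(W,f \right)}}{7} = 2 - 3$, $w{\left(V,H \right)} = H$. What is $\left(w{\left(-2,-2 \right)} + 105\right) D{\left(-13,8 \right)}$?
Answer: $721$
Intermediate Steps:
$D{\left(W,f \right)} = 7$ ($D{\left(W,f \right)} = - 7 \left(2 - 3\right) = \left(-7\right) \left(-1\right) = 7$)
$\left(w{\left(-2,-2 \right)} + 105\right) D{\left(-13,8 \right)} = \left(-2 + 105\right) 7 = 103 \cdot 7 = 721$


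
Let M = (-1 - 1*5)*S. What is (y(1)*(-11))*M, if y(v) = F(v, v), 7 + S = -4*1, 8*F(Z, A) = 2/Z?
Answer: -363/2 ≈ -181.50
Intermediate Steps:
F(Z, A) = 1/(4*Z) (F(Z, A) = (2/Z)/8 = 1/(4*Z))
S = -11 (S = -7 - 4*1 = -7 - 4 = -11)
M = 66 (M = (-1 - 1*5)*(-11) = (-1 - 5)*(-11) = -6*(-11) = 66)
y(v) = 1/(4*v)
(y(1)*(-11))*M = (((¼)/1)*(-11))*66 = (((¼)*1)*(-11))*66 = ((¼)*(-11))*66 = -11/4*66 = -363/2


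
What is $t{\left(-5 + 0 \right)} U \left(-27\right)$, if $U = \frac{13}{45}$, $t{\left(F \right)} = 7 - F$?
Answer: $- \frac{468}{5} \approx -93.6$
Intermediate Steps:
$U = \frac{13}{45}$ ($U = 13 \cdot \frac{1}{45} = \frac{13}{45} \approx 0.28889$)
$t{\left(-5 + 0 \right)} U \left(-27\right) = \left(7 - \left(-5 + 0\right)\right) \frac{13}{45} \left(-27\right) = \left(7 - -5\right) \frac{13}{45} \left(-27\right) = \left(7 + 5\right) \frac{13}{45} \left(-27\right) = 12 \cdot \frac{13}{45} \left(-27\right) = \frac{52}{15} \left(-27\right) = - \frac{468}{5}$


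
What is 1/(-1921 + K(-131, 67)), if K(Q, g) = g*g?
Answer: 1/2568 ≈ 0.00038941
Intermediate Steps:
K(Q, g) = g²
1/(-1921 + K(-131, 67)) = 1/(-1921 + 67²) = 1/(-1921 + 4489) = 1/2568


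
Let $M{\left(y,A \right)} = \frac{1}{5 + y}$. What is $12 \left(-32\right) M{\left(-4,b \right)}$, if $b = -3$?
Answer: $-384$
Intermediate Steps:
$12 \left(-32\right) M{\left(-4,b \right)} = \frac{12 \left(-32\right)}{5 - 4} = - \frac{384}{1} = \left(-384\right) 1 = -384$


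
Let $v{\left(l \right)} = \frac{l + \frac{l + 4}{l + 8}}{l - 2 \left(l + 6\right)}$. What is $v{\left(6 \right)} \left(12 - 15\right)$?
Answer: $\frac{47}{42} \approx 1.119$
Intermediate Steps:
$v{\left(l \right)} = \frac{l + \frac{4 + l}{8 + l}}{-12 - l}$ ($v{\left(l \right)} = \frac{l + \frac{4 + l}{8 + l}}{l - 2 \left(6 + l\right)} = \frac{l + \frac{4 + l}{8 + l}}{l - \left(12 + 2 l\right)} = \frac{l + \frac{4 + l}{8 + l}}{-12 - l}$)
$v{\left(6 \right)} \left(12 - 15\right) = \frac{-4 - 6^{2} - 54}{96 + 6^{2} + 20 \cdot 6} \left(12 - 15\right) = \frac{-4 - 36 - 54}{96 + 36 + 120} \left(-3\right) = \frac{-4 - 36 - 54}{252} \left(-3\right) = \frac{1}{252} \left(-94\right) \left(-3\right) = \left(- \frac{47}{126}\right) \left(-3\right) = \frac{47}{42}$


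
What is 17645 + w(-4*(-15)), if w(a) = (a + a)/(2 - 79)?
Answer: 1358545/77 ≈ 17643.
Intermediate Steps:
w(a) = -2*a/77 (w(a) = (2*a)/(-77) = (2*a)*(-1/77) = -2*a/77)
17645 + w(-4*(-15)) = 17645 - (-8)*(-15)/77 = 17645 - 2/77*60 = 17645 - 120/77 = 1358545/77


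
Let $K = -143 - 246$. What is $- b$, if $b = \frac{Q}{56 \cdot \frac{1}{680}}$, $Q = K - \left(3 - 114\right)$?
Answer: $\frac{23630}{7} \approx 3375.7$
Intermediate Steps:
$K = -389$ ($K = -143 - 246 = -389$)
$Q = -278$ ($Q = -389 - \left(3 - 114\right) = -389 - -111 = -389 + 111 = -278$)
$b = - \frac{23630}{7}$ ($b = - \frac{278}{56 \cdot \frac{1}{680}} = - \frac{278}{\frac{7}{85}} = \left(-278\right) \frac{85}{7} = - \frac{23630}{7} \approx -3375.7$)
$- b = \left(-1\right) \left(- \frac{23630}{7}\right) = \frac{23630}{7}$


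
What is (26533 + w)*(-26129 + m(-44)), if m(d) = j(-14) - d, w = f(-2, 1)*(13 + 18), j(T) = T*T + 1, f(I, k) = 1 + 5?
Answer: -691701472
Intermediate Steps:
f(I, k) = 6
j(T) = 1 + T**2 (j(T) = T**2 + 1 = 1 + T**2)
w = 186 (w = 6*(13 + 18) = 6*31 = 186)
m(d) = 197 - d (m(d) = (1 + (-14)**2) - d = (1 + 196) - d = 197 - d)
(26533 + w)*(-26129 + m(-44)) = (26533 + 186)*(-26129 + (197 - 1*(-44))) = 26719*(-26129 + (197 + 44)) = 26719*(-26129 + 241) = 26719*(-25888) = -691701472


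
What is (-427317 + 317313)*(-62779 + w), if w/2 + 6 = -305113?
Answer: 74034562068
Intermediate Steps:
w = -610238 (w = -12 + 2*(-305113) = -12 - 610226 = -610238)
(-427317 + 317313)*(-62779 + w) = (-427317 + 317313)*(-62779 - 610238) = -110004*(-673017) = 74034562068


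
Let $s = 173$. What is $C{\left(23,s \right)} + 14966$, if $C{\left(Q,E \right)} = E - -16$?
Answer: $15155$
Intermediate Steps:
$C{\left(Q,E \right)} = 16 + E$ ($C{\left(Q,E \right)} = E + 16 = 16 + E$)
$C{\left(23,s \right)} + 14966 = \left(16 + 173\right) + 14966 = 189 + 14966 = 15155$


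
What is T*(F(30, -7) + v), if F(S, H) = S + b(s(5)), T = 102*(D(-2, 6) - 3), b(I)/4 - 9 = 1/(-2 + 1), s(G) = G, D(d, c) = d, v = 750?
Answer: -414120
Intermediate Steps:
b(I) = 32 (b(I) = 36 + 4/(-2 + 1) = 36 + 4/(-1) = 36 + 4*(-1) = 36 - 4 = 32)
T = -510 (T = 102*(-2 - 3) = 102*(-5) = -510)
F(S, H) = 32 + S (F(S, H) = S + 32 = 32 + S)
T*(F(30, -7) + v) = -510*((32 + 30) + 750) = -510*(62 + 750) = -510*812 = -414120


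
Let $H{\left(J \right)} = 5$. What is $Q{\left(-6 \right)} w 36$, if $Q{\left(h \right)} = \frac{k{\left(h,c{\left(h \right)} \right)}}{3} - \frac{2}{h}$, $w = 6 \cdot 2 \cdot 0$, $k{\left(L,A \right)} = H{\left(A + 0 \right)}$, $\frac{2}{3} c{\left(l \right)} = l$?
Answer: $0$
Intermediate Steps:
$c{\left(l \right)} = \frac{3 l}{2}$
$k{\left(L,A \right)} = 5$
$w = 0$ ($w = 12 \cdot 0 = 0$)
$Q{\left(h \right)} = \frac{5}{3} - \frac{2}{h}$
$Q{\left(-6 \right)} w 36 = \left(\frac{5}{3} - \frac{2}{-6}\right) 0 \cdot 36 = \left(\frac{5}{3} - - \frac{1}{3}\right) 0 \cdot 36 = \left(\frac{5}{3} + \frac{1}{3}\right) 0 \cdot 36 = 2 \cdot 0 \cdot 36 = 0 \cdot 36 = 0$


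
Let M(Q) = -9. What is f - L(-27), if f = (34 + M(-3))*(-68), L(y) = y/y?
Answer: -1701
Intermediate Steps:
L(y) = 1
f = -1700 (f = (34 - 9)*(-68) = 25*(-68) = -1700)
f - L(-27) = -1700 - 1*1 = -1700 - 1 = -1701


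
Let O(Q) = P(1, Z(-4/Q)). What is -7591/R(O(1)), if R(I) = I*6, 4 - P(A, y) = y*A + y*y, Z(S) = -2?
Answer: -7591/12 ≈ -632.58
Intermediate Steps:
P(A, y) = 4 - y**2 - A*y (P(A, y) = 4 - (y*A + y*y) = 4 - (A*y + y**2) = 4 - (y**2 + A*y) = 4 + (-y**2 - A*y) = 4 - y**2 - A*y)
O(Q) = 2 (O(Q) = 4 - 1*(-2)**2 - 1*1*(-2) = 4 - 1*4 + 2 = 4 - 4 + 2 = 2)
R(I) = 6*I
-7591/R(O(1)) = -7591/(6*2) = -7591/12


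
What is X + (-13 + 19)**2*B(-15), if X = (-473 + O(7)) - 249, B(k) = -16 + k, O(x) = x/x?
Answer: -1837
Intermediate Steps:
O(x) = 1
X = -721 (X = (-473 + 1) - 249 = -472 - 249 = -721)
X + (-13 + 19)**2*B(-15) = -721 + (-13 + 19)**2*(-16 - 15) = -721 + 6**2*(-31) = -721 + 36*(-31) = -721 - 1116 = -1837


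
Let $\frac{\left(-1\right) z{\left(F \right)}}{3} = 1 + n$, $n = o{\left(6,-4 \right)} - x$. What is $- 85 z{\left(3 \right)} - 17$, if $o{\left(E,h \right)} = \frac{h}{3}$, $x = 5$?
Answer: $-1377$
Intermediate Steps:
$o{\left(E,h \right)} = \frac{h}{3}$ ($o{\left(E,h \right)} = h \frac{1}{3} = \frac{h}{3}$)
$n = - \frac{19}{3}$ ($n = \frac{1}{3} \left(-4\right) - 5 = - \frac{4}{3} - 5 = - \frac{19}{3} \approx -6.3333$)
$z{\left(F \right)} = 16$ ($z{\left(F \right)} = - 3 \left(1 - \frac{19}{3}\right) = \left(-3\right) \left(- \frac{16}{3}\right) = 16$)
$- 85 z{\left(3 \right)} - 17 = \left(-85\right) 16 - 17 = -1360 - 17 = -1377$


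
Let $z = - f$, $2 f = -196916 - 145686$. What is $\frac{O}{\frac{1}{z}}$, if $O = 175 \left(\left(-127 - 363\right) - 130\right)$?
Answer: $-18586158500$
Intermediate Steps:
$f = -171301$ ($f = \frac{-196916 - 145686}{2} = \frac{1}{2} \left(-342602\right) = -171301$)
$O = -108500$ ($O = 175 \left(-490 - 130\right) = 175 \left(-620\right) = -108500$)
$z = 171301$ ($z = \left(-1\right) \left(-171301\right) = 171301$)
$\frac{O}{\frac{1}{z}} = - \frac{108500}{\frac{1}{171301}} = - 108500 \frac{1}{\frac{1}{171301}} = \left(-108500\right) 171301 = -18586158500$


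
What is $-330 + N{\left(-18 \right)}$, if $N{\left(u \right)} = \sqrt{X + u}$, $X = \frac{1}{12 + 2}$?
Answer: $-330 + \frac{i \sqrt{3514}}{14} \approx -330.0 + 4.2342 i$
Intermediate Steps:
$X = \frac{1}{14} \approx 0.071429$
$N{\left(u \right)} = \sqrt{\frac{1}{14} + u}$
$-330 + N{\left(-18 \right)} = -330 + \frac{\sqrt{14 + 196 \left(-18\right)}}{14} = -330 + \frac{\sqrt{14 - 3528}}{14} = -330 + \frac{\sqrt{-3514}}{14} = -330 + \frac{i \sqrt{3514}}{14}$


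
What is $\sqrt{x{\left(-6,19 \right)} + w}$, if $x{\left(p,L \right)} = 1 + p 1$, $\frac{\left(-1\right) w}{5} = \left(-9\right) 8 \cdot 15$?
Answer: $\sqrt{5395} \approx 73.451$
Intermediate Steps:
$w = 5400$ ($w = - 5 \left(-9\right) 8 \cdot 15 = - 5 \left(\left(-72\right) 15\right) = \left(-5\right) \left(-1080\right) = 5400$)
$x{\left(p,L \right)} = 1 + p$
$\sqrt{x{\left(-6,19 \right)} + w} = \sqrt{\left(1 - 6\right) + 5400} = \sqrt{-5 + 5400} = \sqrt{5395}$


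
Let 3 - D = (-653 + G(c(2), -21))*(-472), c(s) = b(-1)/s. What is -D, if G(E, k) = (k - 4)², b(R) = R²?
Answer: 13213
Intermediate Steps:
c(s) = 1/s (c(s) = (-1)²/s = 1/s)
G(E, k) = (-4 + k)²
D = -13213 (D = 3 - (-653 + (-4 - 21)²)*(-472) = 3 - (-653 + (-25)²)*(-472) = 3 - (-653 + 625)*(-472) = 3 - (-28)*(-472) = 3 - 1*13216 = 3 - 13216 = -13213)
-D = -1*(-13213) = 13213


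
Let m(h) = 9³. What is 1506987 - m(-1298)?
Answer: 1506258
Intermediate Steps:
m(h) = 729
1506987 - m(-1298) = 1506987 - 1*729 = 1506987 - 729 = 1506258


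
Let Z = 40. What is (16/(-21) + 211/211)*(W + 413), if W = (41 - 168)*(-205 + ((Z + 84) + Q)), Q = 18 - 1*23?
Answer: 56675/21 ≈ 2698.8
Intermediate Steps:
Q = -5 (Q = 18 - 23 = -5)
W = 10922 (W = (41 - 168)*(-205 + ((40 + 84) - 5)) = -127*(-205 + (124 - 5)) = -127*(-205 + 119) = -127*(-86) = 10922)
(16/(-21) + 211/211)*(W + 413) = (16/(-21) + 211/211)*(10922 + 413) = (16*(-1/21) + 211*(1/211))*11335 = (-16/21 + 1)*11335 = (5/21)*11335 = 56675/21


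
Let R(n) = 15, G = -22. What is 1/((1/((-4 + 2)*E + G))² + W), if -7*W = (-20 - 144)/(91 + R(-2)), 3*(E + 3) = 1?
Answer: 927500/208339 ≈ 4.4519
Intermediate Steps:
E = -8/3 (E = -3 + (⅓)*1 = -3 + ⅓ = -8/3 ≈ -2.6667)
W = 82/371 (W = -(-20 - 144)/(7*(91 + 15)) = -(-164)/(7*106) = -⅐*(-82/53) = 82/371 ≈ 0.22102)
1/((1/((-4 + 2)*E + G))² + W) = 1/((1/((-4 + 2)*(-8/3) - 22))² + 82/371) = 1/((1/(-2*(-8/3) - 22))² + 82/371) = 1/((1/(16/3 - 22))² + 82/371) = 1/((1/(-50/3))² + 82/371) = 1/((-3/50)² + 82/371) = 1/(9/2500 + 82/371) = 1/(208339/927500) = 927500/208339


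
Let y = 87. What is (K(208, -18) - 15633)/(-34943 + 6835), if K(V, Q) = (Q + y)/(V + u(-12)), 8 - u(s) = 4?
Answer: 3314127/5958896 ≈ 0.55616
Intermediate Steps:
u(s) = 4 (u(s) = 8 - 1*4 = 8 - 4 = 4)
K(V, Q) = (87 + Q)/(4 + V) (K(V, Q) = (Q + 87)/(V + 4) = (87 + Q)/(4 + V))
(K(208, -18) - 15633)/(-34943 + 6835) = ((87 - 18)/(4 + 208) - 15633)/(-34943 + 6835) = (69/212 - 15633)/(-28108) = ((1/212)*69 - 15633)*(-1/28108) = (69/212 - 15633)*(-1/28108) = -3314127/212*(-1/28108) = 3314127/5958896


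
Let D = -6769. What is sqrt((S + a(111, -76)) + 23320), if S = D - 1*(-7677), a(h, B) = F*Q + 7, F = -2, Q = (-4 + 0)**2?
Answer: sqrt(24203) ≈ 155.57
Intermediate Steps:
Q = 16 (Q = (-4)**2 = 16)
a(h, B) = -25 (a(h, B) = -2*16 + 7 = -32 + 7 = -25)
S = 908 (S = -6769 - 1*(-7677) = -6769 + 7677 = 908)
sqrt((S + a(111, -76)) + 23320) = sqrt((908 - 25) + 23320) = sqrt(883 + 23320) = sqrt(24203)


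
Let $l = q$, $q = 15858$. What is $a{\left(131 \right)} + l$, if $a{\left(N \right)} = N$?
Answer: $15989$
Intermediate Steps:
$l = 15858$
$a{\left(131 \right)} + l = 131 + 15858 = 15989$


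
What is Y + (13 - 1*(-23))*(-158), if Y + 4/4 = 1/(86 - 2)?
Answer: -477875/84 ≈ -5689.0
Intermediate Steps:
Y = -83/84 (Y = -1 + 1/(86 - 2) = -1 + 1/84 = -83/84 ≈ -0.98810)
Y + (13 - 1*(-23))*(-158) = -83/84 + (13 - 1*(-23))*(-158) = -83/84 + (13 + 23)*(-158) = -83/84 + 36*(-158) = -83/84 - 5688 = -477875/84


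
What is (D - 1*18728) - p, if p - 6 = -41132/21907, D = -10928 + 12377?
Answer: -378621363/21907 ≈ -17283.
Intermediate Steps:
D = 1449
p = 90310/21907 (p = 6 - 41132/21907 = 90310/21907 ≈ 4.1224)
(D - 1*18728) - p = (1449 - 1*18728) - 1*90310/21907 = (1449 - 18728) - 90310/21907 = -17279 - 90310/21907 = -378621363/21907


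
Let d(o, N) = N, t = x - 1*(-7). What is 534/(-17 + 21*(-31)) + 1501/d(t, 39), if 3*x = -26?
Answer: 490921/13026 ≈ 37.688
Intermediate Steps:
x = -26/3 (x = (1/3)*(-26) = -26/3 ≈ -8.6667)
t = -5/3 (t = -26/3 - 1*(-7) = -26/3 + 7 = -5/3 ≈ -1.6667)
534/(-17 + 21*(-31)) + 1501/d(t, 39) = 534/(-17 + 21*(-31)) + 1501/39 = 534/(-17 - 651) + 1501*(1/39) = 534/(-668) + 1501/39 = 534*(-1/668) + 1501/39 = -267/334 + 1501/39 = 490921/13026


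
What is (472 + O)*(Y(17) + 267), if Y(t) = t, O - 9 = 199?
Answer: 193120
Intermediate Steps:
O = 208 (O = 9 + 199 = 208)
(472 + O)*(Y(17) + 267) = (472 + 208)*(17 + 267) = 680*284 = 193120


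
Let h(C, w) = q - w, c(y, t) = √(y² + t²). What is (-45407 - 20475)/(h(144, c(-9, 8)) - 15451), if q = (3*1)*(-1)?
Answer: 1018140428/238825971 - 65882*√145/238825971 ≈ 4.2598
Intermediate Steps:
q = -3 (q = 3*(-1) = -3)
c(y, t) = √(t² + y²)
h(C, w) = -3 - w
(-45407 - 20475)/(h(144, c(-9, 8)) - 15451) = (-45407 - 20475)/((-3 - √(8² + (-9)²)) - 15451) = -65882/((-3 - √(64 + 81)) - 15451) = -65882/((-3 - √145) - 15451) = -65882/(-15454 - √145)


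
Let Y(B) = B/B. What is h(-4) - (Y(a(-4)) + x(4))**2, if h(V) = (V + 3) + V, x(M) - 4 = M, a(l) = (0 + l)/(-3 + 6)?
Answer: -86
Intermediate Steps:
a(l) = l/3
x(M) = 4 + M
h(V) = 3 + 2*V (h(V) = (3 + V) + V = 3 + 2*V)
Y(B) = 1
h(-4) - (Y(a(-4)) + x(4))**2 = (3 + 2*(-4)) - (1 + (4 + 4))**2 = (3 - 8) - (1 + 8)**2 = -5 - 1*9**2 = -5 - 1*81 = -5 - 81 = -86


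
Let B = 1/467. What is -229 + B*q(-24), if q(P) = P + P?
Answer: -106991/467 ≈ -229.10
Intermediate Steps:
B = 1/467 ≈ 0.0021413
q(P) = 2*P
-229 + B*q(-24) = -229 + (2*(-24))/467 = -229 + (1/467)*(-48) = -229 - 48/467 = -106991/467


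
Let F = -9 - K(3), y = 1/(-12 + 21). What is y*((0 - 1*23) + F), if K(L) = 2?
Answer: -34/9 ≈ -3.7778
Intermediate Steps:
y = ⅑ (y = 1/9 = ⅑ ≈ 0.11111)
F = -11 (F = -9 - 1*2 = -9 - 2 = -11)
y*((0 - 1*23) + F) = ((0 - 1*23) - 11)/9 = ((0 - 23) - 11)/9 = (-23 - 11)/9 = (⅑)*(-34) = -34/9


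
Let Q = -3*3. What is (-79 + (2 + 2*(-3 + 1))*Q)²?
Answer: 3721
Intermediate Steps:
Q = -9
(-79 + (2 + 2*(-3 + 1))*Q)² = (-79 + (2 + 2*(-3 + 1))*(-9))² = (-79 + (2 + 2*(-2))*(-9))² = (-79 + (2 - 4)*(-9))² = (-79 - 2*(-9))² = (-79 + 18)² = (-61)² = 3721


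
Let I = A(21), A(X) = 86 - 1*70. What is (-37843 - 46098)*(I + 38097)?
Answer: -3199243333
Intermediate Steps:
A(X) = 16 (A(X) = 86 - 70 = 16)
I = 16
(-37843 - 46098)*(I + 38097) = (-37843 - 46098)*(16 + 38097) = -83941*38113 = -3199243333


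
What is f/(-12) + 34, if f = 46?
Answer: 181/6 ≈ 30.167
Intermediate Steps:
f/(-12) + 34 = 46/(-12) + 34 = 46*(-1/12) + 34 = -23/6 + 34 = 181/6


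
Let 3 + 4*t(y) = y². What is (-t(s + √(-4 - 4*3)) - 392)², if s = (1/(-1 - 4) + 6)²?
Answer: 694673506209/1562500 + 1409016446*I/15625 ≈ 4.4459e+5 + 90177.0*I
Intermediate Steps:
s = 841/25 (s = (1/(-5) + 6)² = (-⅕ + 6)² = (29/5)² = 841/25 ≈ 33.640)
t(y) = -¾ + y²/4
(-t(s + √(-4 - 4*3)) - 392)² = (-(-¾ + (841/25 + √(-4 - 4*3))²/4) - 392)² = (-(-¾ + (841/25 + √(-4 - 12))²/4) - 392)² = (-(-¾ + (841/25 + √(-16))²/4) - 392)² = (-(-¾ + (841/25 + 4*I)²/4) - 392)² = ((¾ - (841/25 + 4*I)²/4) - 392)² = (-1565/4 - (841/25 + 4*I)²/4)²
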